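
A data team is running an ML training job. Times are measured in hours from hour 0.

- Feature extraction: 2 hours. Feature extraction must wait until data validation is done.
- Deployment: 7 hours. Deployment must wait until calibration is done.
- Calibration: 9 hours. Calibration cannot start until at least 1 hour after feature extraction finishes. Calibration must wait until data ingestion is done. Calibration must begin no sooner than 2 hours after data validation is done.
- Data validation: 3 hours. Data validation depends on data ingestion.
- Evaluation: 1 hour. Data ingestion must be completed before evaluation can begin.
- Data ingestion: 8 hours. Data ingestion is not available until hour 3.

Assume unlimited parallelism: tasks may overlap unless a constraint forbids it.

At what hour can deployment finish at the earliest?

Data ingestion cannot begin until its own release at hour 3. It runs from hour 3 to 3 + 8 = hour 11.
Data validation waits on data ingestion (finishes hour 11), so it starts at hour 11 and finishes at 11 + 3 = hour 14.
Feature extraction waits on data validation (finishes hour 14), so it starts at hour 14 and finishes at 14 + 2 = hour 16.
Calibration cannot start until feature extraction (finishes hour 16, plus 1-hour gap → hour 17); data ingestion (finishes hour 11); data validation (finishes hour 14, plus 2-hour gap → hour 16). The controlling bound is hour 17, so calibration finishes at 17 + 9 = hour 26.
Deployment waits on calibration (finishes hour 26), so it starts at hour 26 and finishes at 26 + 7 = hour 33.

33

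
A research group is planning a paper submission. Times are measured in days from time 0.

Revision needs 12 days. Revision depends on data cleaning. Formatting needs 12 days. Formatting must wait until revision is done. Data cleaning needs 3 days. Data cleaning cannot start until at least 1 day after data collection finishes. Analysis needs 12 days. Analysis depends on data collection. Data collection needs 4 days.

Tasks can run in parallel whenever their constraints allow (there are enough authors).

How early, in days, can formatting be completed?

Data collection can start immediately at day 0; it finishes at day 4.
After data collection (finishes day 4, plus 1-day gap → day 5), data cleaning can start at day 5 and finishes at day 8.
Revision cannot begin until data cleaning (finishes day 8). It runs from day 8 to 8 + 12 = day 20.
Formatting cannot begin until revision (finishes day 20). It runs from day 20 to 20 + 12 = day 32.

32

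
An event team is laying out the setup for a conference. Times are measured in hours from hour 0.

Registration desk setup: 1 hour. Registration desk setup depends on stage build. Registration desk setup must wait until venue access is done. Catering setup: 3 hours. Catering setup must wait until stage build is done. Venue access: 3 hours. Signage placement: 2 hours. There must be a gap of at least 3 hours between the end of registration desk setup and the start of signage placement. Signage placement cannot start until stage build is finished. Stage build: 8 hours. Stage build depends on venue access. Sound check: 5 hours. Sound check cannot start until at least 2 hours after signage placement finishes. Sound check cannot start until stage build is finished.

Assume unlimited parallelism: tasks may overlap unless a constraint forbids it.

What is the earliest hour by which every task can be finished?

24

Nothing blocks venue access, so it runs from hour 0 to hour 3.
After venue access (finishes hour 3), stage build can start at hour 3 and finishes at hour 11.
Catering setup cannot begin until stage build (finishes hour 11). It runs from hour 11 to 11 + 3 = hour 14.
Registration desk setup needs all of stage build (finishes hour 11); venue access (finishes hour 3). That puts its earliest start at hour 11; it finishes at 11 + 1 = hour 12.
Signage placement cannot start until registration desk setup (finishes hour 12, plus 3-hour gap → hour 15); stage build (finishes hour 11). The controlling bound is hour 15, so signage placement finishes at 15 + 2 = hour 17.
Sound check cannot start until signage placement (finishes hour 17, plus 2-hour gap → hour 19); stage build (finishes hour 11). The controlling bound is hour 19, so sound check finishes at 19 + 5 = hour 24.
All tasks are finished once the last one completes. Finish times: Venue access at 3, Stage build at 11, Registration desk setup at 12, Signage placement at 17, Catering setup at 14, Sound check at 24. The latest is hour 24.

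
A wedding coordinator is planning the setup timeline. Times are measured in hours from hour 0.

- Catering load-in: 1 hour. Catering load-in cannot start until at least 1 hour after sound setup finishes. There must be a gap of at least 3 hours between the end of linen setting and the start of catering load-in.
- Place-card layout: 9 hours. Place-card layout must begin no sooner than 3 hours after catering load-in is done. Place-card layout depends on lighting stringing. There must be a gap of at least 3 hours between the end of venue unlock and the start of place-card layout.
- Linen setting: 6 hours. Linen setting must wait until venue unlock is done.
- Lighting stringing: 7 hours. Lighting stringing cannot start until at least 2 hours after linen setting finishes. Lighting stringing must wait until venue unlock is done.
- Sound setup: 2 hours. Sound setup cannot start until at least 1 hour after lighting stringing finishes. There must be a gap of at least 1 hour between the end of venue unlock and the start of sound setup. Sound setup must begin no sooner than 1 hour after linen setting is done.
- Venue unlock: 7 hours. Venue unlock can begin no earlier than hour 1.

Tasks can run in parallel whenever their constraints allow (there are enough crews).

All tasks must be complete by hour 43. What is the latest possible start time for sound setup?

27

Place-card layout has no dependents, so it just needs to finish by hour 43. Starting by 43 − 9 = hour 34 achieves that.
Since place-card layout (must start by hour 34, minus 3-hour gap → hour 31) depends on it, catering load-in must finish by hour 31. Backing off its 1-hour duration gives a latest start of hour 30.
Since catering load-in (must start by hour 30, minus 1-hour gap → hour 29) depends on it, sound setup must finish by hour 29. Backing off its 2-hour duration gives a latest start of hour 27.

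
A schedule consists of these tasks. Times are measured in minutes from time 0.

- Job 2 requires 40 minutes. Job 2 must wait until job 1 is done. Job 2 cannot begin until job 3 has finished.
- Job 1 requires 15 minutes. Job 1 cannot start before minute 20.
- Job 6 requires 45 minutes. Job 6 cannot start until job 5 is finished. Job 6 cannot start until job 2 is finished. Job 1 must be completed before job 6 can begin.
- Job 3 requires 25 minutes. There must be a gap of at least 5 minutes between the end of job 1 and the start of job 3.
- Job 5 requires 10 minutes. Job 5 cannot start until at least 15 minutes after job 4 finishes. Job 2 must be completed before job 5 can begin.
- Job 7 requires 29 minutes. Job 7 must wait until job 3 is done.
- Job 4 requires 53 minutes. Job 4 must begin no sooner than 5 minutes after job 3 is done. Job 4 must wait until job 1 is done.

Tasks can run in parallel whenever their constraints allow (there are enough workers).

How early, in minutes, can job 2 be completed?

Job 1 waits on its own release at minute 20, so it starts at minute 20 and finishes at 20 + 15 = minute 35.
Job 3 cannot begin until job 1 (finishes minute 35, plus 5-minute gap → minute 40). It runs from minute 40 to 40 + 25 = minute 65.
Job 2 needs all of job 1 (finishes minute 35); job 3 (finishes minute 65). That puts its earliest start at minute 65; it finishes at 65 + 40 = minute 105.

105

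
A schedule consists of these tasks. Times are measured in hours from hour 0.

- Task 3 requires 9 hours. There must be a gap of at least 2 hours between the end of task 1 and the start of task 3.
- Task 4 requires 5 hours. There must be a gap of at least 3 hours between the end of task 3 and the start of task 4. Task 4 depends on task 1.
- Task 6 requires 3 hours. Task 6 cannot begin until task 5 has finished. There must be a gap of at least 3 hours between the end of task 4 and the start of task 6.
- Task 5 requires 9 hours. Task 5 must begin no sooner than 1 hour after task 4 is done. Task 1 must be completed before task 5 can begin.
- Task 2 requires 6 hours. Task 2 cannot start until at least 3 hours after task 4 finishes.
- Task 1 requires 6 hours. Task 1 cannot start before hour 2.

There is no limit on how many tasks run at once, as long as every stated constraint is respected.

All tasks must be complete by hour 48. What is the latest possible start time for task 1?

Nothing follows task 2; the deadline of hour 48 is its only limit. It must start by 48 − 6 = hour 42.
To finish by hour 48, task 6 (duration 3) must start no later than hour 45.
Task 5 has to be done before task 6 (must start by hour 45). That means finishing by hour 45, i.e. starting by 45 − 9 = hour 36.
Task 4 feeds task 2 (must start by hour 42, minus 3-hour gap → hour 39); task 5 (must start by hour 36, minus 1-hour gap → hour 35); task 6 (must start by hour 45, minus 3-hour gap → hour 42). Taking the minimum, task 4 must finish by hour 35 and start by 35 − 5 = hour 30.
Since task 4 (must start by hour 30, minus 3-hour gap → hour 27) depends on it, task 3 must finish by hour 27. Backing off its 9-hour duration gives a latest start of hour 18.
Task 1 must finish in time for task 3 (must start by hour 18, minus 2-hour gap → hour 16); task 4 (must start by hour 30); task 5 (must start by hour 36). The tightest is hour 16, so task 1 must start by 16 − 6 = hour 10.

10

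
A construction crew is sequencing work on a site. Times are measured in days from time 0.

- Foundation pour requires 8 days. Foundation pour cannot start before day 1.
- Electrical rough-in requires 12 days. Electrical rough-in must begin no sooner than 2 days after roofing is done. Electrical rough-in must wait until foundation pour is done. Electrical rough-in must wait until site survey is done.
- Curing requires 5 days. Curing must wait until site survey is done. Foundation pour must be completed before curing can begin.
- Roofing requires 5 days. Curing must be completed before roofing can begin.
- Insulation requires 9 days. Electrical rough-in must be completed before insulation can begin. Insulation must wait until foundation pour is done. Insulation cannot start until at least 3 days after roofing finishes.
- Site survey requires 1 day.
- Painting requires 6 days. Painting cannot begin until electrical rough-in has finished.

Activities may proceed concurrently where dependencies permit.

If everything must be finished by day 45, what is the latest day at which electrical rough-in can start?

24

Insulation must finish by day 45; it takes 9 days, so it must start by 45 − 9 = day 36.
Painting has no dependents, so it just needs to finish by day 45. Starting by 45 − 6 = day 39 achieves that.
Electrical rough-in has several dependents: insulation (must start by day 36); painting (must start by day 39). The earliest of those limits is day 36, so electrical rough-in must start by 36 − 12 = day 24.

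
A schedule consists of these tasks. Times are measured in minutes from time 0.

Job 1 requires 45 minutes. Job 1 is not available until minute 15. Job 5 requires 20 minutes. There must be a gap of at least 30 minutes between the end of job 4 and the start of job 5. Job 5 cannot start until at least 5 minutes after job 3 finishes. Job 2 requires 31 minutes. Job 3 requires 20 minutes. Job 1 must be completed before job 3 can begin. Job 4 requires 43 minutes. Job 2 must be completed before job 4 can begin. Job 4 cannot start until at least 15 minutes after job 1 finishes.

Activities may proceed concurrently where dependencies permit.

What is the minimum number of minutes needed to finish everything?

Job 2 can start immediately at minute 0; it finishes at minute 31.
Job 1 waits on its own release at minute 15, so it starts at minute 15 and finishes at 15 + 45 = minute 60.
Job 4 needs all of job 2 (finishes minute 31); job 1 (finishes minute 60, plus 15-minute gap → minute 75). That puts its earliest start at minute 75; it finishes at 75 + 43 = minute 118.
Job 3 waits on job 1 (finishes minute 60), so it starts at minute 60 and finishes at 60 + 20 = minute 80.
For job 5: job 4 (finishes minute 118, plus 30-minute gap → minute 148); job 3 (finishes minute 80, plus 5-minute gap → minute 85). Taking the maximum gives a start of minute 148, and it finishes at 148 + 20 = minute 168.
All tasks are finished once the last one completes. Finish times: Job 1 at 60, Job 2 at 31, Job 3 at 80, Job 4 at 118, Job 5 at 168. The latest is minute 168.

168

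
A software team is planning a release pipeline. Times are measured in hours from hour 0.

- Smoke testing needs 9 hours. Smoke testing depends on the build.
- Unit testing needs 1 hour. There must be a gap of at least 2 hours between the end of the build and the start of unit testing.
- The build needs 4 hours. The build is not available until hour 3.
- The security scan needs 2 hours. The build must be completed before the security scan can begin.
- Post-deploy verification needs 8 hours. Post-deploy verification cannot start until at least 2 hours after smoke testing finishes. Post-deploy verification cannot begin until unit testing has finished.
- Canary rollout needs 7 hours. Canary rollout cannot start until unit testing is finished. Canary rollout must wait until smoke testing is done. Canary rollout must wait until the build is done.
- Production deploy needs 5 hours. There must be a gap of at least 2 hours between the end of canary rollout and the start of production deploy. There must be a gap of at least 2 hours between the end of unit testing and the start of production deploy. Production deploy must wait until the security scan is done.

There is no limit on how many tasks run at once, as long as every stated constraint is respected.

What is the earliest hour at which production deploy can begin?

The build cannot begin until its own release at hour 3. It runs from hour 3 to 3 + 4 = hour 7.
Smoke testing waits on the build (finishes hour 7), so it starts at hour 7 and finishes at 7 + 9 = hour 16.
The security scan cannot begin until the build (finishes hour 7). It runs from hour 7 to 7 + 2 = hour 9.
Unit testing waits on the build (finishes hour 7, plus 2-hour gap → hour 9), so it starts at hour 9 and finishes at 9 + 1 = hour 10.
Canary rollout needs all of unit testing (finishes hour 10); smoke testing (finishes hour 16); the build (finishes hour 7). That puts its earliest start at hour 16; it finishes at 16 + 7 = hour 23.
Production deploy waits on canary rollout (finishes hour 23, plus 2-hour gap → hour 25); unit testing (finishes hour 10, plus 2-hour gap → hour 12); the security scan (finishes hour 9). The latest of these is hour 25, which is the earliest production deploy can start.

25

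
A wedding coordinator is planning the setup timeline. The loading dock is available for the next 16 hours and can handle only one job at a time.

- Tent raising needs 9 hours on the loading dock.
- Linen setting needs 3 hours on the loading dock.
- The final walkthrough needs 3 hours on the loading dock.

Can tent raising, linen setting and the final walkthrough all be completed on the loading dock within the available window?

Running back to back, the jobs need 9 + 3 + 3 = 15 hours on the loading dock.
Since 15 ≤ 16, they fit within the window.

Yes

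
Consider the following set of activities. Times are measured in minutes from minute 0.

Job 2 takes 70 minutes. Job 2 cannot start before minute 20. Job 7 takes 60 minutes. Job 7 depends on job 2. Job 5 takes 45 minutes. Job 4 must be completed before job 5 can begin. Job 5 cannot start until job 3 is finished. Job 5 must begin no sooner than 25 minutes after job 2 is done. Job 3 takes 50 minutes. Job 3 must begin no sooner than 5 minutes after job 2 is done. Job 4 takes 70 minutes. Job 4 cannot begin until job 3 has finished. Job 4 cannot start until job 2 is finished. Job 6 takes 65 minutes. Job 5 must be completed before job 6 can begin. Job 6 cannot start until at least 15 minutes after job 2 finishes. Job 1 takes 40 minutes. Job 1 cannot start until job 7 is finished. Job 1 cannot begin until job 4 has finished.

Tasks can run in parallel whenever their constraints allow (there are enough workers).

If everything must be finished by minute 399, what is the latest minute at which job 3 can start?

169

To finish by minute 399, job 1 (duration 40) must start no later than minute 359.
Nothing follows job 6; the deadline of minute 399 is its only limit. It must start by 399 − 65 = minute 334.
Job 5 must finish before job 6 (must start by minute 334). With a 45-minute duration, job 5 must start by 334 − 45 = minute 289.
Job 4 must finish in time for job 1 (must start by minute 359); job 5 (must start by minute 289). The tightest is minute 289, so job 4 must start by 289 − 70 = minute 219.
Job 3 must finish in time for job 4 (must start by minute 219); job 5 (must start by minute 289). The tightest is minute 219, so job 3 must start by 219 − 50 = minute 169.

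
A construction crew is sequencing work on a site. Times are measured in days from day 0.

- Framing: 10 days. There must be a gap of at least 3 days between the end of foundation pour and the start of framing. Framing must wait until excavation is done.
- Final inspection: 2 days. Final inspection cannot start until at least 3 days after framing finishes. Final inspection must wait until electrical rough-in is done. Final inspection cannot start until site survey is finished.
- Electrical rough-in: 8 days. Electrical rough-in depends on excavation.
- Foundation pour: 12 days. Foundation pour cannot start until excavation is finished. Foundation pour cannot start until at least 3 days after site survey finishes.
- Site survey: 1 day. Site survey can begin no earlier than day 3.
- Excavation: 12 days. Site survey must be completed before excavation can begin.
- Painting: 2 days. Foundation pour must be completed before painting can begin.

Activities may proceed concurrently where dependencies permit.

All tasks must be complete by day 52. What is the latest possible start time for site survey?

9

To finish by day 52, final inspection (duration 2) must start no later than day 50.
Framing has to be done before final inspection (must start by day 50, minus 3-day gap → day 47). That means finishing by day 47, i.e. starting by 47 − 10 = day 37.
Painting must finish by day 52; it takes 2 days, so it must start by 52 − 2 = day 50.
Foundation pour has several dependents: framing (must start by day 37, minus 3-day gap → day 34); painting (must start by day 50). The earliest of those limits is day 34, so foundation pour must start by 34 − 12 = day 22.
Electrical rough-in has to be done before final inspection (must start by day 50). That means finishing by day 50, i.e. starting by 50 − 8 = day 42.
Excavation must finish in time for foundation pour (must start by day 22); framing (must start by day 37); electrical rough-in (must start by day 42). The tightest is day 22, so excavation must start by 22 − 12 = day 10.
Site survey feeds excavation (must start by day 10); foundation pour (must start by day 22, minus 3-day gap → day 19); final inspection (must start by day 50). Taking the minimum, site survey must finish by day 10 and start by 10 − 1 = day 9.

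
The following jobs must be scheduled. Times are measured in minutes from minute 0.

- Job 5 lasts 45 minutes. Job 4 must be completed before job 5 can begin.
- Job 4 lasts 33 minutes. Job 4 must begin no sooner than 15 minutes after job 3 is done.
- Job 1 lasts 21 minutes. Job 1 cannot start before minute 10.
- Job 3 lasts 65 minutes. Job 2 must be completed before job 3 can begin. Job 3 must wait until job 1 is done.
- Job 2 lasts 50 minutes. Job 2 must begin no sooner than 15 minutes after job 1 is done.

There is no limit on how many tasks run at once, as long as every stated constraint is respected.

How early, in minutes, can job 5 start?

Job 1 waits on its own release at minute 10, so it starts at minute 10 and finishes at 10 + 21 = minute 31.
Job 2 cannot begin until job 1 (finishes minute 31, plus 15-minute gap → minute 46). It runs from minute 46 to 46 + 50 = minute 96.
For job 3: job 2 (finishes minute 96); job 1 (finishes minute 31). Taking the maximum gives a start of minute 96, and it finishes at 96 + 65 = minute 161.
Job 4 cannot begin until job 3 (finishes minute 161, plus 15-minute gap → minute 176). It runs from minute 176 to 176 + 33 = minute 209.
Job 5 waits on job 4 (finishes minute 209), so the earliest it can start is minute 209.

209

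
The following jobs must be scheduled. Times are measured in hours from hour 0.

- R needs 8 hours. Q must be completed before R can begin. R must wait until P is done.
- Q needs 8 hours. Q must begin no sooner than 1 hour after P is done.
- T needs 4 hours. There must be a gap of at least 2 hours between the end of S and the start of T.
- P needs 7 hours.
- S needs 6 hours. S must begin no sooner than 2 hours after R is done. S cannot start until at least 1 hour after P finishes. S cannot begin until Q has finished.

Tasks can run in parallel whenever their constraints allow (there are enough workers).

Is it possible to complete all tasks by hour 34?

No

P can start immediately at hour 0; it finishes at hour 7.
After P (finishes hour 7, plus 1-hour gap → hour 8), Q can start at hour 8 and finishes at hour 16.
For R: Q (finishes hour 16); P (finishes hour 7). Taking the maximum gives a start of hour 16, and it finishes at 16 + 8 = hour 24.
S cannot start until R (finishes hour 24, plus 2-hour gap → hour 26); P (finishes hour 7, plus 1-hour gap → hour 8); Q (finishes hour 16). The controlling bound is hour 26, so S finishes at 26 + 6 = hour 32.
T cannot begin until S (finishes hour 32, plus 2-hour gap → hour 34). It runs from hour 34 to 34 + 4 = hour 38.
The earliest everything can be done is hour 38, which is after the deadline of 34, so it is not possible.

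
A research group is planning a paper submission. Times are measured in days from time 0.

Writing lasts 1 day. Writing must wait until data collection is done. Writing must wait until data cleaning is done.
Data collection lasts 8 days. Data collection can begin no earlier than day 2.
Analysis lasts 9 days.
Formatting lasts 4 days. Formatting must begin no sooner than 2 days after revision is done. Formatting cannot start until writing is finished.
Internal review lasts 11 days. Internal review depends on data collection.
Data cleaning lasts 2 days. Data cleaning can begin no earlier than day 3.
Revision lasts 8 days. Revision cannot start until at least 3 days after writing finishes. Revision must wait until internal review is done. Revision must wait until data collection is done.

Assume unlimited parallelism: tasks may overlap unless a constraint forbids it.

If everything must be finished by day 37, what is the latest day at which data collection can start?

Nothing follows formatting; the deadline of day 37 is its only limit. It must start by 37 − 4 = day 33.
Revision has to be done before formatting (must start by day 33, minus 2-day gap → day 31). That means finishing by day 31, i.e. starting by 31 − 8 = day 23.
Writing feeds revision (must start by day 23, minus 3-day gap → day 20); formatting (must start by day 33). Taking the minimum, writing must finish by day 20 and start by 20 − 1 = day 19.
Internal review feeds into revision (must start by day 23); so internal review must finish by day 23 and therefore start by day 12.
Data collection feeds writing (must start by day 19); internal review (must start by day 12); revision (must start by day 23). Taking the minimum, data collection must finish by day 12 and start by 12 − 8 = day 4.

4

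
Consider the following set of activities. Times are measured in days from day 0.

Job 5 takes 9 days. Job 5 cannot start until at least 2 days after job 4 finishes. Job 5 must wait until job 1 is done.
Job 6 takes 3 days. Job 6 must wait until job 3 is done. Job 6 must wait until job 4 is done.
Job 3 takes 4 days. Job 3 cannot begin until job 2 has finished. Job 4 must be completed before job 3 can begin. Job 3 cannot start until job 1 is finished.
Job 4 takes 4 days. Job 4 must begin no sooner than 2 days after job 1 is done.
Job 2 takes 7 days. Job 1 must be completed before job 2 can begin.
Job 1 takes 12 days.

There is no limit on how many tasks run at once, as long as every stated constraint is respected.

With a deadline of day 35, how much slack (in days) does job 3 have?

9

Job 1 has no prerequisites, so it starts at day 0 and finishes at day 12.
After job 1 (finishes day 12, plus 2-day gap → day 14), job 4 can start at day 14 and finishes at day 18.
Job 2 waits on job 1 (finishes day 12), so it starts at day 12 and finishes at 12 + 7 = day 19.
Job 3 has to wait for job 2 (finishes day 19); job 4 (finishes day 18); job 1 (finishes day 12). The latest of these is day 19, so job 3 runs day 19 to 19 + 4 = day 23.

Working backward from the deadline:
Nothing follows job 6; the deadline of day 35 is its only limit. It must start by 35 − 3 = day 32.
Job 3 has to be done before job 6 (must start by day 32). That means finishing by day 32, i.e. starting by 32 − 4 = day 28.
So job 3 can start as early as day 19 and as late as day 28, giving 28 − 19 = 9 days of slack.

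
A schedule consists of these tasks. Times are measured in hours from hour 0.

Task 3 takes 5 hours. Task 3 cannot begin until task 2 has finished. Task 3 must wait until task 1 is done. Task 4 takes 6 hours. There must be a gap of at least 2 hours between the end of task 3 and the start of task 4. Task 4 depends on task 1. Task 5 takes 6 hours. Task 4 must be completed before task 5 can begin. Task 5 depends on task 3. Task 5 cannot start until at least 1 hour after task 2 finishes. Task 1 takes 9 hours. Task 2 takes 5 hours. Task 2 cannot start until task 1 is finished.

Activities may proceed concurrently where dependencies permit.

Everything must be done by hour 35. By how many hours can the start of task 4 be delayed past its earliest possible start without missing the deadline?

Task 1 can start immediately at hour 0; it finishes at hour 9.
Task 2 waits on task 1 (finishes hour 9), so it starts at hour 9 and finishes at 9 + 5 = hour 14.
Task 3 cannot start until task 2 (finishes hour 14); task 1 (finishes hour 9). The controlling bound is hour 14, so task 3 finishes at 14 + 5 = hour 19.
For task 4: task 3 (finishes hour 19, plus 2-hour gap → hour 21); task 1 (finishes hour 9). Taking the maximum gives a start of hour 21, and it finishes at 21 + 6 = hour 27.

Working backward from the deadline:
Task 5 has no dependents, so it just needs to finish by hour 35. Starting by 35 − 6 = hour 29 achieves that.
Task 4 feeds into task 5 (must start by hour 29); so task 4 must finish by hour 29 and therefore start by hour 23.
So task 4 can start as early as hour 21 and as late as hour 23, giving 23 − 21 = 2 hours of slack.

2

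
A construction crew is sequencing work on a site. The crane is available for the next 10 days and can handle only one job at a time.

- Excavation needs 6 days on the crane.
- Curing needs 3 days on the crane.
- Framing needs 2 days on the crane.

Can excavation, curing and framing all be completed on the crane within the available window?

Running back to back, the jobs need 6 + 3 + 2 = 11 days on the crane.
Since 11 > 10, they cannot all fit.

No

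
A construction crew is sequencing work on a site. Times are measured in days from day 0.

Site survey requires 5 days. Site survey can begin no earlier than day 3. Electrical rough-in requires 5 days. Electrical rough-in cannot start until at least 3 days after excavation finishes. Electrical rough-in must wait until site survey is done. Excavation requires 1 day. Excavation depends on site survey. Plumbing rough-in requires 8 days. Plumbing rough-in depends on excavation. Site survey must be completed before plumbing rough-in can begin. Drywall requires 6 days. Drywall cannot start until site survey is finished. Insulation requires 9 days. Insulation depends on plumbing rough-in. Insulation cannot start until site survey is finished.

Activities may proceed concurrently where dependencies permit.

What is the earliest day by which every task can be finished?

26

After its own release at day 3, site survey can start at day 3 and finishes at day 8.
Drywall cannot begin until site survey (finishes day 8). It runs from day 8 to 8 + 6 = day 14.
Excavation cannot begin until site survey (finishes day 8). It runs from day 8 to 8 + 1 = day 9.
Electrical rough-in has to wait for excavation (finishes day 9, plus 3-day gap → day 12); site survey (finishes day 8). The latest of these is day 12, so electrical rough-in runs day 12 to 12 + 5 = day 17.
Plumbing rough-in cannot start until excavation (finishes day 9); site survey (finishes day 8). The controlling bound is day 9, so plumbing rough-in finishes at 9 + 8 = day 17.
Insulation has to wait for plumbing rough-in (finishes day 17); site survey (finishes day 8). The latest of these is day 17, so insulation runs day 17 to 17 + 9 = day 26.
All tasks are finished once the last one completes. Finish times: Site survey at 8, Excavation at 9, Plumbing rough-in at 17, Electrical rough-in at 17, Insulation at 26, Drywall at 14. The latest is day 26.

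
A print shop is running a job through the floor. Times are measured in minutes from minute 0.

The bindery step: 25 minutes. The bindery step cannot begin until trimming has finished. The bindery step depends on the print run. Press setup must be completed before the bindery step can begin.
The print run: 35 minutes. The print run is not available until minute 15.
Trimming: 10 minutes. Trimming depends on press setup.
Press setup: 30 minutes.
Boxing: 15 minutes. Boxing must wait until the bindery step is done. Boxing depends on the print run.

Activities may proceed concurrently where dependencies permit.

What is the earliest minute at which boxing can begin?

The print run waits on its own release at minute 15, so it starts at minute 15 and finishes at 15 + 35 = minute 50.
Nothing blocks press setup, so it runs from minute 0 to minute 30.
Trimming cannot begin until press setup (finishes minute 30). It runs from minute 30 to 30 + 10 = minute 40.
The bindery step has to wait for trimming (finishes minute 40); the print run (finishes minute 50); press setup (finishes minute 30). The latest of these is minute 50, so the bindery step runs minute 50 to 50 + 25 = minute 75.
Boxing waits on the bindery step (finishes minute 75); the print run (finishes minute 50). The latest of these is minute 75, which is the earliest boxing can start.

75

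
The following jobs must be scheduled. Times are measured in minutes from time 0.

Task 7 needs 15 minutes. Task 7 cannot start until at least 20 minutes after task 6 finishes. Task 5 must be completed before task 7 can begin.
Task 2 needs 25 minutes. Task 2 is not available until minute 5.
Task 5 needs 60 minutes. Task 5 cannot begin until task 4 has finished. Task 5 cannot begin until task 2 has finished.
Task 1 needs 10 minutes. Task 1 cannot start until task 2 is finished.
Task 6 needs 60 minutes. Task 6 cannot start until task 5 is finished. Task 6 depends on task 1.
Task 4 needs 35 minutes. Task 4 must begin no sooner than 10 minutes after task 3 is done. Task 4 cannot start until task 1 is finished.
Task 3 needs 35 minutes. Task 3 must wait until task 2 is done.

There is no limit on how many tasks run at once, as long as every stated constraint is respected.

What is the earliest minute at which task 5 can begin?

110

After its own release at minute 5, task 2 can start at minute 5 and finishes at minute 30.
Task 3 cannot begin until task 2 (finishes minute 30). It runs from minute 30 to 30 + 35 = minute 65.
Task 1 cannot begin until task 2 (finishes minute 30). It runs from minute 30 to 30 + 10 = minute 40.
Task 4 has to wait for task 3 (finishes minute 65, plus 10-minute gap → minute 75); task 1 (finishes minute 40). The latest of these is minute 75, so task 4 runs minute 75 to 75 + 35 = minute 110.
Task 5 waits on task 4 (finishes minute 110); task 2 (finishes minute 30). The latest of these is minute 110, which is the earliest task 5 can start.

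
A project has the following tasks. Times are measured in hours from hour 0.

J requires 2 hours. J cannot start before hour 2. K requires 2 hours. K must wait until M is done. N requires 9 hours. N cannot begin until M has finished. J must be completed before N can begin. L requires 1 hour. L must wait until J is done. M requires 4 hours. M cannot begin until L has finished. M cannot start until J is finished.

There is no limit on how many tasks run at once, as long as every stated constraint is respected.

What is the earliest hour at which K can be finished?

11

J waits on its own release at hour 2, so it starts at hour 2 and finishes at 2 + 2 = hour 4.
L cannot begin until J (finishes hour 4). It runs from hour 4 to 4 + 1 = hour 5.
M has to wait for L (finishes hour 5); J (finishes hour 4). The latest of these is hour 5, so M runs hour 5 to 5 + 4 = hour 9.
K cannot begin until M (finishes hour 9). It runs from hour 9 to 9 + 2 = hour 11.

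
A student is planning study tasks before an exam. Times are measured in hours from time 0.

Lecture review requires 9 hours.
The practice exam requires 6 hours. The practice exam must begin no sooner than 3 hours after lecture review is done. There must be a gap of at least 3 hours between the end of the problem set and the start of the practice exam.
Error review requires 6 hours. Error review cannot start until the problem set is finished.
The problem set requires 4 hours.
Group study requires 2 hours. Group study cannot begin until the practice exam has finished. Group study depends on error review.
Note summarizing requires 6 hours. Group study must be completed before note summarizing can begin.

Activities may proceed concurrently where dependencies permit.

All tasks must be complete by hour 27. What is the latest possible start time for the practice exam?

13

Note summarizing has no dependents, so it just needs to finish by hour 27. Starting by 27 − 6 = hour 21 achieves that.
Since note summarizing (must start by hour 21) depends on it, group study must finish by hour 21. Backing off its 2-hour duration gives a latest start of hour 19.
Since group study (must start by hour 19) depends on it, the practice exam must finish by hour 19. Backing off its 6-hour duration gives a latest start of hour 13.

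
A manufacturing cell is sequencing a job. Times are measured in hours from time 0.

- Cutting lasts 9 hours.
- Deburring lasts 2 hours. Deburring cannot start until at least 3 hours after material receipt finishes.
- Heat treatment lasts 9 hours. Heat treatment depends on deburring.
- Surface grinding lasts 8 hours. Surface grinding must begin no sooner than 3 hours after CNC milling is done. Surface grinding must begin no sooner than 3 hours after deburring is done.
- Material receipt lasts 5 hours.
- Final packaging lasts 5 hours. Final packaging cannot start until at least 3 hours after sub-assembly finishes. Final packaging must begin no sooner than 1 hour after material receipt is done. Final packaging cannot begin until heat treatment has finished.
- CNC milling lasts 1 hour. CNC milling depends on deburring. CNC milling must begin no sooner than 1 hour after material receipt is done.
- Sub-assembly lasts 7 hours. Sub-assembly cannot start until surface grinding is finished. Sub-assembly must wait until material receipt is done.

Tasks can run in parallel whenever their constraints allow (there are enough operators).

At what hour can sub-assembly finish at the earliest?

Nothing blocks material receipt, so it runs from hour 0 to hour 5.
After material receipt (finishes hour 5, plus 3-hour gap → hour 8), deburring can start at hour 8 and finishes at hour 10.
CNC milling needs all of deburring (finishes hour 10); material receipt (finishes hour 5, plus 1-hour gap → hour 6). That puts its earliest start at hour 10; it finishes at 10 + 1 = hour 11.
Surface grinding cannot start until CNC milling (finishes hour 11, plus 3-hour gap → hour 14); deburring (finishes hour 10, plus 3-hour gap → hour 13). The controlling bound is hour 14, so surface grinding finishes at 14 + 8 = hour 22.
Sub-assembly needs all of surface grinding (finishes hour 22); material receipt (finishes hour 5). That puts its earliest start at hour 22; it finishes at 22 + 7 = hour 29.

29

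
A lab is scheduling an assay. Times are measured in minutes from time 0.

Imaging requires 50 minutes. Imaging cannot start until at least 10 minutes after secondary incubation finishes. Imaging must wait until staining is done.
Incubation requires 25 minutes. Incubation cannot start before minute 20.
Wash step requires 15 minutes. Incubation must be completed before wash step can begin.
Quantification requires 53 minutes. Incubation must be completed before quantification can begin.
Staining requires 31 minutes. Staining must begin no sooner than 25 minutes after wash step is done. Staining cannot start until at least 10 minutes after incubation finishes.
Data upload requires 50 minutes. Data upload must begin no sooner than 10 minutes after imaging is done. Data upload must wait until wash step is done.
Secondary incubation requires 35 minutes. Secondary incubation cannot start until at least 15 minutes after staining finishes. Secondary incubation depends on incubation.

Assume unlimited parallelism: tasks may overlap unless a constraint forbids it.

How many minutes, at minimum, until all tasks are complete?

Incubation waits on its own release at minute 20, so it starts at minute 20 and finishes at 20 + 25 = minute 45.
Quantification cannot begin until incubation (finishes minute 45). It runs from minute 45 to 45 + 53 = minute 98.
Wash step cannot begin until incubation (finishes minute 45). It runs from minute 45 to 45 + 15 = minute 60.
Staining needs all of wash step (finishes minute 60, plus 25-minute gap → minute 85); incubation (finishes minute 45, plus 10-minute gap → minute 55). That puts its earliest start at minute 85; it finishes at 85 + 31 = minute 116.
Secondary incubation needs all of staining (finishes minute 116, plus 15-minute gap → minute 131); incubation (finishes minute 45). That puts its earliest start at minute 131; it finishes at 131 + 35 = minute 166.
Imaging needs all of secondary incubation (finishes minute 166, plus 10-minute gap → minute 176); staining (finishes minute 116). That puts its earliest start at minute 176; it finishes at 176 + 50 = minute 226.
Data upload has to wait for imaging (finishes minute 226, plus 10-minute gap → minute 236); wash step (finishes minute 60). The latest of these is minute 236, so data upload runs minute 236 to 236 + 50 = minute 286.
All tasks are finished once the last one completes. Finish times: Incubation at 45, Wash step at 60, Staining at 116, Secondary incubation at 166, Imaging at 226, Quantification at 98, Data upload at 286. The latest is minute 286.

286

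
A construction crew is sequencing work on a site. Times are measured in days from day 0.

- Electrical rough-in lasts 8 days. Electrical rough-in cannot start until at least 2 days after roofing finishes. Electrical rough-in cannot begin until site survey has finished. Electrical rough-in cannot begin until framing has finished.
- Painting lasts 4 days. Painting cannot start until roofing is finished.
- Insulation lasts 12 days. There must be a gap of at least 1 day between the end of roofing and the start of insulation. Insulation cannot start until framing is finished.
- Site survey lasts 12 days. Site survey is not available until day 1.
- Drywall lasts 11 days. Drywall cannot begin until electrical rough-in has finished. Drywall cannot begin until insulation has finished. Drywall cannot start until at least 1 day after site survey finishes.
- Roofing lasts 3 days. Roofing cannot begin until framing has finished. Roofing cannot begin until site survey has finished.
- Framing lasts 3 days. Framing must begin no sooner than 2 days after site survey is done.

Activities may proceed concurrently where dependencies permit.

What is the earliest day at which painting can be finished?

Site survey waits on its own release at day 1, so it starts at day 1 and finishes at 1 + 12 = day 13.
Framing cannot begin until site survey (finishes day 13, plus 2-day gap → day 15). It runs from day 15 to 15 + 3 = day 18.
Roofing has to wait for framing (finishes day 18); site survey (finishes day 13). The latest of these is day 18, so roofing runs day 18 to 18 + 3 = day 21.
After roofing (finishes day 21), painting can start at day 21 and finishes at day 25.

25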